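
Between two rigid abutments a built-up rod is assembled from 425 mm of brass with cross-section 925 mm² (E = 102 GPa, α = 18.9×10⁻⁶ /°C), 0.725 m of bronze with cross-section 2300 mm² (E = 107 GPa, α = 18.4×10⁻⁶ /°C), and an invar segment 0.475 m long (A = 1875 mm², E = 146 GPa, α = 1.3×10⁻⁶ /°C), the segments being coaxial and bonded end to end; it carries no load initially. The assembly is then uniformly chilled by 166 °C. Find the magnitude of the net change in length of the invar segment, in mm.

|ΔL| ≈ 0.587 mm

Free thermal contraction of the whole bar: Σ αᵢΔT Lᵢ = 18.9×10⁻⁶×166×425 + 18.4×10⁻⁶×166×725 + 1.3×10⁻⁶×166×475 = 3.65 mm.
Since the ends are fixed, an axial force P builds up, equal in every segment, with P · Σ Lᵢ/(AᵢEᵢ) = δ_free.
Σ Lᵢ/(AᵢEᵢ) = 425/(925×102×10³) + 725/(2300×107×10³) + 475/(1875×146×10³) = 9.186×10⁻⁶ mm/N.
P = 3.65 / 9.186×10⁻⁶ = 397400 N = 397.4 kN, tensile.
For the invar segment, free thermal change = 1.3×10⁻⁶×166×475 = 0.1025 mm and elastic change from P = 397400×475/(1875×146×10³) = 0.6895 mm; these oppose, so the net change is 0.587 mm (segment lengthens).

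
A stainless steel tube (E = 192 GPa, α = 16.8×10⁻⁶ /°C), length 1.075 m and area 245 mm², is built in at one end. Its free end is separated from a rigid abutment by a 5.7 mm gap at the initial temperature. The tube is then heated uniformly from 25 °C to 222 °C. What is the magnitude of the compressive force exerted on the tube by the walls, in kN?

Free thermal elongation = αΔT L = 16.8×10⁻⁶ × 197 × 1075 = 3.558 mm.
This is smaller than the 5.7 mm clearance, so the tube expands freely without reaching the stop — the stress is zero.

P ≈ 0 kN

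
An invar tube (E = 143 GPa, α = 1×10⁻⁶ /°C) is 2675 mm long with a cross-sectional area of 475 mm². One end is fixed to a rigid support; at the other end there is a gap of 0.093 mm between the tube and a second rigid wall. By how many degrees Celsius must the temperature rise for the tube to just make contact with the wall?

The gap closes when αΔT L = 0.093 mm, since the tube is still unstressed at that instant.
So ΔT = g/(αL) = 0.093/(1×10⁻⁶ × 2675) = 34.77 °C.

ΔT ≈ 34.8 °C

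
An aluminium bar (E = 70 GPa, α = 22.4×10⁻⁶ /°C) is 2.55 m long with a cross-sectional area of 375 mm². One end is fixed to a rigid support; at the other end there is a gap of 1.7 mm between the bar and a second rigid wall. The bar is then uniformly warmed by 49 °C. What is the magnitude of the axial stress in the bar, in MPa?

σ ≈ 30.2 MPa (compressive)

If the wall were absent the bar would grow by αΔT L = 22.4×10⁻⁶ × 49 × 2550 = 2.799 mm.
This exceeds the 1.7 mm gap, so the wall pushes back. The portion of expansion that must be recovered elastically is δ_free − gap = 2.799 − 1.7 = 1.099 mm.
So σ = E(δ_free − g)/L = 70×10³ × 1.099/2550 = 30.17 MPa.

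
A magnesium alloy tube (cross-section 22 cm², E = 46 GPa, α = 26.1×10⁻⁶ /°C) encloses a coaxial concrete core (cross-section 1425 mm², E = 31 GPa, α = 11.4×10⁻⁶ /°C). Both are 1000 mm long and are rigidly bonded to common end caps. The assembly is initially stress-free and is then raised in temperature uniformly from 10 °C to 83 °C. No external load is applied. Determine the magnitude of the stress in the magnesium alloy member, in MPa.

Equilibrium of a rigid end plate with no external load gives equal and opposite internal forces ±P in the two members. Since α_{magnesium alloy} > α_{concrete}, heating drives the magnesium alloy into compression and the concrete into tension.
Equating the net (thermal + elastic) strains gives |α₁ − α₂|·ΔT = P·[1/(A₁E₁) + 1/(A₂E₂)].
|α₁ − α₂|·ΔT = 14.7×10⁻⁶ × 73 = 0.001073.
1/(A₁E₁) + 1/(A₂E₂) = 1/(2200×46×10³) + 1/(1425×31×10³) = 3.252×10⁻⁸ N⁻¹.
So P = 0.001073 / 3.252×10⁻⁸ = 33 kN.
σ_{magnesium alloy} = P/A₁ = 33000/2200 = 15 MPa, compressive.

σ ≈ 15 MPa (compressive)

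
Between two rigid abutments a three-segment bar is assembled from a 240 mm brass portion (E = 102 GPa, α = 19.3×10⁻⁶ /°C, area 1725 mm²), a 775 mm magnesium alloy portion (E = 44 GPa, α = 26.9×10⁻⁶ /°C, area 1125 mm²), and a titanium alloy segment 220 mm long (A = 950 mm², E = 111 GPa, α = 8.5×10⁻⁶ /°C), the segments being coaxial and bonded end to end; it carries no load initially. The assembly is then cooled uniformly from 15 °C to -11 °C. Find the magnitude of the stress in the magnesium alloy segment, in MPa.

If the supports were absent, the total length change would be Σ αᵢΔT Lᵢ = 19.3×10⁻⁶×26×240 + 26.9×10⁻⁶×26×775 + 8.5×10⁻⁶×26×220 = 0.7111 mm.
The walls prevent any net length change, so an axial force P (same in every segment) develops. Compatibility: P · Σ Lᵢ/(AᵢEᵢ) = δ_free.
Σ Lᵢ/(AᵢEᵢ) = 240/(1725×102×10³) + 775/(1125×44×10³) + 220/(950×111×10³) = 1.911×10⁻⁵ mm/N.
So P = 0.7111 / 1.911×10⁻⁵ = 37.22 kN, tensile.
σ_{magnesium alloy} = P / A = 37220 / 1125 = 33.08 MPa.

σ ≈ 33.1 MPa (tensile)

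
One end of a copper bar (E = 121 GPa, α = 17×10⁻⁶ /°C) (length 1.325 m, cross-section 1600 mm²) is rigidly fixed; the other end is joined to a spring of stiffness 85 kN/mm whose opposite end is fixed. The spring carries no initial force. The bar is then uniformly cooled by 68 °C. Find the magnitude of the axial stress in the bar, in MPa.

σ ≈ 51.4 MPa (tensile)

Free thermal contraction: δ_free = αΔT L = 17×10⁻⁶ × 68 × 1325 = 1.532 mm.
With a force P in the spring, the elastic change of the bar is PL/(AE) and that of the spring is P/k; compatibility requires their sum to equal δ_free.
P [ L/(AE) + 1/k ] = δ_free → P [ 1325/(1600×121×10³) + 1/(85×10³) ] = 1.532.
P = 1.532 / 1.861×10⁻⁵ = 82310 N.
σ = P/A = 82310/1600 = 51.44 MPa.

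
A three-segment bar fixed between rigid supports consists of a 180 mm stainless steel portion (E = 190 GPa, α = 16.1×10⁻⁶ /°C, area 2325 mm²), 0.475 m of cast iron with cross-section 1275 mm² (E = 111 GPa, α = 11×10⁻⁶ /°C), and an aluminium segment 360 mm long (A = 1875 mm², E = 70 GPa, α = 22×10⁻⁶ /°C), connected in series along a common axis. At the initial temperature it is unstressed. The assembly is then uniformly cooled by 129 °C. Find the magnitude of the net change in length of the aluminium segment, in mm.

If the supports were absent, the total length change would be Σ αᵢΔT Lᵢ = 16.1×10⁻⁶×129×180 + 11×10⁻⁶×129×475 + 22×10⁻⁶×129×360 = 2.07 mm.
The rigid supports impose zero overall length change; the single axial force P common to all segments must satisfy P Σ Lᵢ/(AᵢEᵢ) = δ_free.
Σ Lᵢ/(AᵢEᵢ) = 180/(2325×190×10³) + 475/(1275×111×10³) + 360/(1875×70×10³) = 6.507×10⁻⁶ mm/N.
P = 2.07 / 6.507×10⁻⁶ = 318100 N = 318.1 kN, tensile.
For the aluminium segment, free thermal change = 22×10⁻⁶×129×360 = 1.022 mm and elastic change from P = 318100×360/(1875×70×10³) = 0.8724 mm; these oppose, so the net change is 0.149 mm (segment shortens).

|ΔL| ≈ 0.149 mm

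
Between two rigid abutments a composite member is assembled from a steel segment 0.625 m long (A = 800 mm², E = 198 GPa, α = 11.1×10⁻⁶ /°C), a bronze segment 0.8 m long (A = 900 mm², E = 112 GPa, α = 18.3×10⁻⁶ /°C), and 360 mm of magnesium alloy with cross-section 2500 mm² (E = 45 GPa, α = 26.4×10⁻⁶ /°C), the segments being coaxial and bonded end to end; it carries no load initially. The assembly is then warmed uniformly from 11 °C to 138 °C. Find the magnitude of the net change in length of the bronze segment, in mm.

Free thermal expansion of the whole bar: Σ αᵢΔT Lᵢ = 11.1×10⁻⁶×127×625 + 18.3×10⁻⁶×127×800 + 26.4×10⁻⁶×127×360 = 3.947 mm.
The rigid supports impose zero overall length change; the single axial force P common to all segments must satisfy P Σ Lᵢ/(AᵢEᵢ) = δ_free.
Σ Lᵢ/(AᵢEᵢ) = 625/(800×198×10³) + 800/(900×112×10³) + 360/(2500×45×10³) = 1.508×10⁻⁵ mm/N.
So P = 3.947 / 1.508×10⁻⁵ = 261.7 kN, compressive.
For the bronze segment, free thermal change = 18.3×10⁻⁶×127×800 = 1.859 mm and elastic change from P = 261700×800/(900×112×10³) = 2.077 mm; these oppose, so the net change is 0.218 mm (segment shortens).

|ΔL| ≈ 0.218 mm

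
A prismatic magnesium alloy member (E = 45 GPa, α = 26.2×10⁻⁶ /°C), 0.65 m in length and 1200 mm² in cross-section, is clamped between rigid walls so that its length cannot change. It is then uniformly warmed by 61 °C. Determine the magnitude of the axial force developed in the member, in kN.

P ≈ 86.3 kN (compressive)

With zero net strain, σ = E·αΔT = 45 GPa × 26.2×10⁻⁶ × 61 = 71.92 MPa.
Axial force P = σA = 71.92 × 1200 = 86300 N = 86.3 kN, compressive.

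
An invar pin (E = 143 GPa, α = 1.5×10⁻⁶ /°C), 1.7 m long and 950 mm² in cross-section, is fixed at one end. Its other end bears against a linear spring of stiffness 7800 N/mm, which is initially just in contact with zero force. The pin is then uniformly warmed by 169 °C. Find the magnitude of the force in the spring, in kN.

If the spring were absent the pin would lengthen by αΔT L = 1.5×10⁻⁶ × 169 × 1700 = 0.4309 mm.
Let P be the compressive force at the spring. The pin shortens elastically by PL/(AE) and the spring compresses by P/k; together these equal δ_free.
P [ L/(AE) + 1/k ] = δ_free → P [ 1700/(950×143×10³) + 1/(7800) ] = 0.4309.
P = 0.4309 / 0.0001407 = 3062 N.

P ≈ 3.06 kN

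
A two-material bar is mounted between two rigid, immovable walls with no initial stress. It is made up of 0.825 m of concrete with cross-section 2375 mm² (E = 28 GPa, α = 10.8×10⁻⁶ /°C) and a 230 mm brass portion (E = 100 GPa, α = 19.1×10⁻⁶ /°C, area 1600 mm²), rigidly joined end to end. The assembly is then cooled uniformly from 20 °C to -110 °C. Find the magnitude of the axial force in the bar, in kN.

Free thermal contraction of the whole bar: Σ αᵢΔT Lᵢ = 10.8×10⁻⁶×130×825 + 19.1×10⁻⁶×130×230 = 1.729 mm.
The rigid supports impose zero overall length change; the single axial force P common to all segments must satisfy P Σ Lᵢ/(AᵢEᵢ) = δ_free.
The series flexibility is Σ Lᵢ/(AᵢEᵢ) = 825/(2375×28×10³) + 230/(1600×100×10³) = 1.384×10⁻⁵ mm/N.
So P = 1.729 / 1.384×10⁻⁵ = 124.9 kN, tensile.

P ≈ 125 kN (tensile)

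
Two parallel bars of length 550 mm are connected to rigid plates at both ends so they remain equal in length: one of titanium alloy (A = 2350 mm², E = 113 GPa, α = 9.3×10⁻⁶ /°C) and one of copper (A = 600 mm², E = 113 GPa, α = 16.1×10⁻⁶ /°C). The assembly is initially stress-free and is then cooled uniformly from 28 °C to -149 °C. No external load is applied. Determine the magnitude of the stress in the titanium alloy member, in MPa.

The copper has the larger α, so on cooling it would change length more than the titanium alloy if both were free. The rigid plates force a common final length, so the copper is put into tension and the titanium alloy into compression, with equal and opposite forces P (no external load).
Setting the final lengths equal and cancelling L: (α₁ − α₂)ΔT = P/(A₁E₁) + P/(A₂E₂).
|α₁ − α₂|·ΔT = 6.8×10⁻⁶ × 177 = 0.001204.
1/(A₁E₁) + 1/(A₂E₂) = 1/(2350×113×10³) + 1/(600×113×10³) = 1.852×10⁻⁸ N⁻¹.
So P = 0.001204 / 1.852×10⁻⁸ = 65.01 kN.
σ_{titanium alloy} = P/A₁ = 65010/2350 = 27.66 MPa, compressive.

σ ≈ 27.7 MPa (compressive)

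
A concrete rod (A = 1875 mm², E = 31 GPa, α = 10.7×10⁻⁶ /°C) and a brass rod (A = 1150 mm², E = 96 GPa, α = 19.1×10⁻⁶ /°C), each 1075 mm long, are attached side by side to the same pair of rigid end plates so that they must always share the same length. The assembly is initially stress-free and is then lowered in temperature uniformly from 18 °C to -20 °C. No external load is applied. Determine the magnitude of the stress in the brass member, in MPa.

σ ≈ 10.6 MPa (tensile)

Equilibrium of a rigid end plate with no external load gives equal and opposite internal forces ±P in the two members. Since α_{brass} > α_{concrete}, cooling drives the brass into tension and the concrete into compression.
Equating the net (thermal + elastic) strains gives |α₁ − α₂|·ΔT = P·[1/(A₁E₁) + 1/(A₂E₂)].
|α₁ − α₂|·ΔT = 8.4×10⁻⁶ × 38 = 0.0003192.
1/(A₁E₁) + 1/(A₂E₂) = 1/(1875×31×10³) + 1/(1150×96×10³) = 2.626×10⁻⁸ N⁻¹.
P = 0.0003192 / 2.626×10⁻⁸ = 12150 N = 12.15 kN.
σ_{brass} = P/A₂ = 12150/1150 = 10.57 MPa, tensile.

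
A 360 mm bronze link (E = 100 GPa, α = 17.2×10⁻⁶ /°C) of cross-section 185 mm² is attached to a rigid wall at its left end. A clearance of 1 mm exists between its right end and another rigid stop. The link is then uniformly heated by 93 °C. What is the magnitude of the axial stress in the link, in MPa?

Free thermal elongation = αΔT L = 17.2×10⁻⁶ × 93 × 360 = 0.5759 mm.
Since δ_free = 0.576 mm is less than the 1 mm gap, the link never touches the wall. No axial force develops.

σ ≈ 0 MPa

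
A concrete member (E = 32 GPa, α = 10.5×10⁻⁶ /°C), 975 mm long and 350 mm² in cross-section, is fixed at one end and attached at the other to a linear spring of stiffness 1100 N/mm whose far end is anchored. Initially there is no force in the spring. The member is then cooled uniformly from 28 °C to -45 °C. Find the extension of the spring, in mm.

δ ≈ 0.682 mm

Free thermal contraction: δ_free = αΔT L = 10.5×10⁻⁶ × 73 × 975 = 0.7473 mm.
With a force P in the spring, the elastic change of the member is PL/(AE) and that of the spring is P/k; compatibility requires their sum to equal δ_free.
P [ L/(AE) + 1/k ] = δ_free → P [ 975/(350×32×10³) + 1/(1100) ] = 0.7473.
P = 0.7473 / 0.0009961 = 750.2 N.
Spring extension = P/k = 750.2/(1100) = 0.682 mm.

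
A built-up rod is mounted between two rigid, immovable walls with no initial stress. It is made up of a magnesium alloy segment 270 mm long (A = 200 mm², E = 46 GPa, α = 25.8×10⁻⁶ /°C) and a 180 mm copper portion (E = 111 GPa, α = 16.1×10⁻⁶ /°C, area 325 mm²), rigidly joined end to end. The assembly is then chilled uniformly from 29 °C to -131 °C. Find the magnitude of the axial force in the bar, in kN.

If the supports were absent, the total length change would be Σ αᵢΔT Lᵢ = 25.8×10⁻⁶×160×270 + 16.1×10⁻⁶×160×180 = 1.578 mm.
The walls prevent any net length change, so an axial force P (same in every segment) develops. Compatibility: P · Σ Lᵢ/(AᵢEᵢ) = δ_free.
The series flexibility is Σ Lᵢ/(AᵢEᵢ) = 270/(200×46×10³) + 180/(325×111×10³) = 3.434×10⁻⁵ mm/N.
Hence P = δ_free / Σ(L/AE) = 1.578/3.434×10⁻⁵ = 45.96 kN (tensile).

P ≈ 46 kN (tensile)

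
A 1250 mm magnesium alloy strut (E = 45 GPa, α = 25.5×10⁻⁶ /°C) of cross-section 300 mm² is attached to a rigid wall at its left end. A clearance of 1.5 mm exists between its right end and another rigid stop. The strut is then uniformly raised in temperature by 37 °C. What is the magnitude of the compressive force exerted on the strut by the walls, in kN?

P ≈ 0 kN

Free thermal elongation = αΔT L = 25.5×10⁻⁶ × 37 × 1250 = 1.179 mm.
This is smaller than the 1.5 mm clearance, so the strut expands freely without reaching the stop — the stress is zero.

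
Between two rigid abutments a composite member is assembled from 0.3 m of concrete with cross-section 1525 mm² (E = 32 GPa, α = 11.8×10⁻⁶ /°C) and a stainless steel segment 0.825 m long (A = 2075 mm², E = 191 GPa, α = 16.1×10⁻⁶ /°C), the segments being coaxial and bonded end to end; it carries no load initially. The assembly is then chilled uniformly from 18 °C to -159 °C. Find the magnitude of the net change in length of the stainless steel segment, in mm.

If the supports were absent, the total length change would be Σ αᵢΔT Lᵢ = 11.8×10⁻⁶×177×300 + 16.1×10⁻⁶×177×825 = 2.978 mm.
The walls prevent any net length change, so an axial force P (same in every segment) develops. Compatibility: P · Σ Lᵢ/(AᵢEᵢ) = δ_free.
The series flexibility is Σ Lᵢ/(AᵢEᵢ) = 300/(1525×32×10³) + 825/(2075×191×10³) = 8.229×10⁻⁶ mm/N.
Hence P = δ_free / Σ(L/AE) = 2.978/8.229×10⁻⁶ = 361.8 kN (tensile).
For the stainless steel segment, free thermal change = 16.1×10⁻⁶×177×825 = 2.351 mm and elastic change from P = 361800×825/(2075×191×10³) = 0.7532 mm; these oppose, so the net change is 1.6 mm (segment shortens).

|ΔL| ≈ 1.6 mm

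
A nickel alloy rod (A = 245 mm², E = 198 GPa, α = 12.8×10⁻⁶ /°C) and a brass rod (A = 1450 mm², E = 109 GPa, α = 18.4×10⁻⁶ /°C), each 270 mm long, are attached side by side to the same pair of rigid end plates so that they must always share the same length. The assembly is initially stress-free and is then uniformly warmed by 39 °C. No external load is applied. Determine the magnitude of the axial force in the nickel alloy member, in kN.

Both members must finish at the same length. With the larger α, the brass tends to over-expand; the plates restrain it, putting the brass in compression and the nickel alloy in tension. With no external load the two internal forces are equal and opposite, magnitude P.
Compatibility of the two members (thermal + elastic change equal): (α₁ − α₂)ΔT = P·[1/(A₁E₁) + 1/(A₂E₂)].
|α₁ − α₂|·ΔT = 5.6×10⁻⁶ × 39 = 0.0002184.
1/(A₁E₁) + 1/(A₂E₂) = 1/(245×198×10³) + 1/(1450×109×10³) = 2.694×10⁻⁸ N⁻¹.
So P = 0.0002184 / 2.694×10⁻⁸ = 8.106 kN.

P ≈ 8.11 kN (tensile in the nickel alloy)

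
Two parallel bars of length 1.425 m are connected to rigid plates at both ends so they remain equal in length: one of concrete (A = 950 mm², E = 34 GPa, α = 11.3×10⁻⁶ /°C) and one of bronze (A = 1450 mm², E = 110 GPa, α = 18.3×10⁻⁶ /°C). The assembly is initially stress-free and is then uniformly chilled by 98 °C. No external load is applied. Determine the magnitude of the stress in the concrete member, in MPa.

The bronze has the larger α, so on cooling it would change length more than the concrete if both were free. The rigid plates force a common final length, so the bronze is put into tension and the concrete into compression, with equal and opposite forces P (no external load).
Equating the net (thermal + elastic) strains gives |α₁ − α₂|·ΔT = P·[1/(A₁E₁) + 1/(A₂E₂)].
|α₁ − α₂|·ΔT = 7×10⁻⁶ × 98 = 0.000686.
1/(A₁E₁) + 1/(A₂E₂) = 1/(950×34×10³) + 1/(1450×110×10³) = 3.723×10⁻⁸ N⁻¹.
P = 0.000686 / 3.723×10⁻⁸ = 18430 N = 18.43 kN.
σ_{concrete} = P/A₁ = 18430/950 = 19.4 MPa, compressive.

σ ≈ 19.4 MPa (compressive)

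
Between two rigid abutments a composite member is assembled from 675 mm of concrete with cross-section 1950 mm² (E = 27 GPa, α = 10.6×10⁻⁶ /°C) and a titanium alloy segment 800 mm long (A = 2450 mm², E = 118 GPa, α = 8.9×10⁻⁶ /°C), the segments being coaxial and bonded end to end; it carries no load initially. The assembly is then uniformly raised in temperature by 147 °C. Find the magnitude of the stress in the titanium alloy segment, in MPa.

If the supports were absent, the total length change would be Σ αᵢΔT Lᵢ = 10.6×10⁻⁶×147×675 + 8.9×10⁻⁶×147×800 = 2.098 mm.
The rigid supports impose zero overall length change; the single axial force P common to all segments must satisfy P Σ Lᵢ/(AᵢEᵢ) = δ_free.
The series flexibility is Σ Lᵢ/(AᵢEᵢ) = 675/(1950×27×10³) + 800/(2450×118×10³) = 1.559×10⁻⁵ mm/N.
So P = 2.098 / 1.559×10⁻⁵ = 134.6 kN, compressive.
σ_{titanium alloy} = P / A = 134600 / 2450 = 54.95 MPa.

σ ≈ 54.9 MPa (compressive)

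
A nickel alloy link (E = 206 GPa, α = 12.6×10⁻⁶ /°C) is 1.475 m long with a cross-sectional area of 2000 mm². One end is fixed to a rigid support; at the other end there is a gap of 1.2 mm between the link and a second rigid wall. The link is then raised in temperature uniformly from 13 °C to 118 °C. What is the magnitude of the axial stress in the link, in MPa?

Free thermal elongation = αΔT L = 12.6×10⁻⁶ × 105 × 1475 = 1.951 mm.
This exceeds the 1.2 mm gap, so the wall pushes back. The portion of expansion that must be recovered elastically is δ_free − gap = 1.951 − 1.2 = 0.7514 mm.
So σ = E(δ_free − g)/L = 206×10³ × 0.7514/1475 = 104.9 MPa.

σ ≈ 105 MPa (compressive)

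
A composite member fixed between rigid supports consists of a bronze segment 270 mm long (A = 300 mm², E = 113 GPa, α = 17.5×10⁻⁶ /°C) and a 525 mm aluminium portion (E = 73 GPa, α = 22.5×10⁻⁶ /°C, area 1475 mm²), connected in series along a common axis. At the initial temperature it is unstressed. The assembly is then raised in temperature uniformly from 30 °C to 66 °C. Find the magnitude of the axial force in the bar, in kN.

P ≈ 46.4 kN (compressive)

With the walls removed the bar would change length by δ_free = Σ αᵢΔT Lᵢ = 17.5×10⁻⁶×36×270 + 22.5×10⁻⁶×36×525 = 0.5953 mm.
The rigid supports impose zero overall length change; the single axial force P common to all segments must satisfy P Σ Lᵢ/(AᵢEᵢ) = δ_free.
Σ Lᵢ/(AᵢEᵢ) = 270/(300×113×10³) + 525/(1475×73×10³) = 1.284×10⁻⁵ mm/N.
P = 0.5953 / 1.284×10⁻⁵ = 46370 N = 46.37 kN, compressive.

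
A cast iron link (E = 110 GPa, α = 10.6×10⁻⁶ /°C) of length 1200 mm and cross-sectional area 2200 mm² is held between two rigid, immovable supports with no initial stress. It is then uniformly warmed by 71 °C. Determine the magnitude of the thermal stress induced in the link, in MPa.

With length fixed, the mechanical strain must cancel the thermal strain αΔT = 10.6×10⁻⁶ × 71 = 752.6×10⁻⁶.
The stress required to suppress this strain is σ = Eε = 110×10³ × 752.6×10⁻⁶ = 82.79 MPa, compressive since the link is trying to expand.

σ ≈ 82.8 MPa (compressive)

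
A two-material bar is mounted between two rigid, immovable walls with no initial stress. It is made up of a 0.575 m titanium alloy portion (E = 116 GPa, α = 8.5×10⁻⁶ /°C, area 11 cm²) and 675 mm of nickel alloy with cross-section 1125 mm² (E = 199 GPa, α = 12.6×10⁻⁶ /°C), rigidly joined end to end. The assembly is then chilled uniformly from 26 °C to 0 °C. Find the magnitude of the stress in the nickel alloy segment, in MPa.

Free thermal contraction of the whole bar: Σ αᵢΔT Lᵢ = 8.5×10⁻⁶×26×575 + 12.6×10⁻⁶×26×675 = 0.3482 mm.
The walls prevent any net length change, so an axial force P (same in every segment) develops. Compatibility: P · Σ Lᵢ/(AᵢEᵢ) = δ_free.
The series flexibility is Σ Lᵢ/(AᵢEᵢ) = 575/(1100×116×10³) + 675/(1125×199×10³) = 7.521×10⁻⁶ mm/N.
P = 0.3482 / 7.521×10⁻⁶ = 46300 N = 46.3 kN, tensile.
σ_{nickel alloy} = P / A = 46300 / 1125 = 41.15 MPa.

σ ≈ 41.2 MPa (tensile)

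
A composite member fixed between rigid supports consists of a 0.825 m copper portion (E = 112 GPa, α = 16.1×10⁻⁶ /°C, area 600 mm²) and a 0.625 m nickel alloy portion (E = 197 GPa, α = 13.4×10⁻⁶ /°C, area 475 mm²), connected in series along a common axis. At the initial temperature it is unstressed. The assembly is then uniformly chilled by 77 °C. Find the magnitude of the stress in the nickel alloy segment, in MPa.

σ ≈ 185 MPa (tensile)

With the walls removed the bar would change length by δ_free = Σ αᵢΔT Lᵢ = 16.1×10⁻⁶×77×825 + 13.4×10⁻⁶×77×625 = 1.668 mm.
The rigid supports impose zero overall length change; the single axial force P common to all segments must satisfy P Σ Lᵢ/(AᵢEᵢ) = δ_free.
Σ Lᵢ/(AᵢEᵢ) = 825/(600×112×10³) + 625/(475×197×10³) = 1.896×10⁻⁵ mm/N.
So P = 1.668 / 1.896×10⁻⁵ = 87.97 kN, tensile.
σ_{nickel alloy} = P / A = 87970 / 475 = 185.2 MPa.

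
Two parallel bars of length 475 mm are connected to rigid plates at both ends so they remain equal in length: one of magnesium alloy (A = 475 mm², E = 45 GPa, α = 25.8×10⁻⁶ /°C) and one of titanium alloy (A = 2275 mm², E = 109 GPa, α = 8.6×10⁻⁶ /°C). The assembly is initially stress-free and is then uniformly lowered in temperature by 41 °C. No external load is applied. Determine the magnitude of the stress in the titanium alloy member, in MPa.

Both members must finish at the same length. With the larger α, the magnesium alloy tends to over-contract; the plates restrain it, putting the magnesium alloy in tension and the titanium alloy in compression. With no external load the two internal forces are equal and opposite, magnitude P.
Compatibility of the two members (thermal + elastic change equal): (α₁ − α₂)ΔT = P·[1/(A₁E₁) + 1/(A₂E₂)].
|α₁ − α₂|·ΔT = 17.2×10⁻⁶ × 41 = 0.0007052.
1/(A₁E₁) + 1/(A₂E₂) = 1/(475×45×10³) + 1/(2275×109×10³) = 5.082×10⁻⁸ N⁻¹.
P = 0.0007052 / 5.082×10⁻⁸ = 13880 N = 13.88 kN.
σ_{titanium alloy} = P/A₂ = 13880/2275 = 6.1 MPa, compressive.

σ ≈ 6.1 MPa (compressive)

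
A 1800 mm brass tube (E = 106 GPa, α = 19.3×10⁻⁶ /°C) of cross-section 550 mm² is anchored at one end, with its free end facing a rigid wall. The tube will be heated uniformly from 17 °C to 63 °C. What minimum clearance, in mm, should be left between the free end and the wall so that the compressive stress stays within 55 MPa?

g ≈ 0.664 mm

Free expansion if unrestrained: δ_free = αΔT L = 19.3×10⁻⁶ × 46 × 1800 = 1.598 mm.
At the allowable stress the elastic shortening the wall may impose is σL/E = 55 × 1800 / (106×10³) = 0.934 mm.
So the gap has to take up the difference, g_min = δ_free − σL/E = 1.598 − 0.934 = 0.6641 mm.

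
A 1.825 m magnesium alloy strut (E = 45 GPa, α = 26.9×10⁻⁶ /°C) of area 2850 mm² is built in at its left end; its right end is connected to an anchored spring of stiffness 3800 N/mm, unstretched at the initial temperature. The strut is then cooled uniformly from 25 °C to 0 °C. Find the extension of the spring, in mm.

δ ≈ 1.16 mm

Free thermal contraction: δ_free = αΔT L = 26.9×10⁻⁶ × 25 × 1825 = 1.227 mm.
Let P be the tensile force in the spring. The strut extends elastically by PL/(AE) and the spring stretches by P/k; together these equal δ_free.
P [ L/(AE) + 1/k ] = δ_free → P [ 1825/(2850×45×10³) + 1/(3800) ] = 1.227.
P = 1.227 / 0.0002774 = 4425 N.
Spring extension = P/k = 4425/(3800) = 1.164 mm.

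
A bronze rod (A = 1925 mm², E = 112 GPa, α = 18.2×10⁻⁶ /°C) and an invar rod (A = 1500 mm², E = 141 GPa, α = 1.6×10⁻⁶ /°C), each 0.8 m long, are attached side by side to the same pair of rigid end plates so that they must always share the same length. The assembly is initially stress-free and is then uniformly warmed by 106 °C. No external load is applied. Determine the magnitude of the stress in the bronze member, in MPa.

The bronze has the larger α, so on heating it would change length more than the invar if both were free. The rigid plates force a common final length, so the bronze is put into compression and the invar into tension, with equal and opposite forces P (no external load).
Equating the net (thermal + elastic) strains gives |α₁ − α₂|·ΔT = P·[1/(A₁E₁) + 1/(A₂E₂)].
|α₁ − α₂|·ΔT = 16.6×10⁻⁶ × 106 = 0.00176.
1/(A₁E₁) + 1/(A₂E₂) = 1/(1925×112×10³) + 1/(1500×141×10³) = 9.366×10⁻⁹ N⁻¹.
P = 0.00176 / 9.366×10⁻⁹ = 187900 N = 187.9 kN.
σ_{bronze} = P/A₁ = 187900/1925 = 97.59 MPa, compressive.

σ ≈ 97.6 MPa (compressive)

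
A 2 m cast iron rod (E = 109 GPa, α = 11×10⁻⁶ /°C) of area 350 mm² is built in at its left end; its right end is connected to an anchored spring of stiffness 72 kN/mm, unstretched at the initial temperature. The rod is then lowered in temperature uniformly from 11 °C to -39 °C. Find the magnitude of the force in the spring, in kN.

The unrestrained thermal change is αΔT L = 11×10⁻⁶ × 50 × 2000 = 1.1 mm.
With a force P in the spring, the elastic change of the rod is PL/(AE) and that of the spring is P/k; compatibility requires their sum to equal δ_free.
P [ L/(AE) + 1/k ] = δ_free → P [ 2000/(350×109×10³) + 1/(72×10³) ] = 1.1.
P = 1.1 / 6.631×10⁻⁵ = 16590 N.

P ≈ 16.6 kN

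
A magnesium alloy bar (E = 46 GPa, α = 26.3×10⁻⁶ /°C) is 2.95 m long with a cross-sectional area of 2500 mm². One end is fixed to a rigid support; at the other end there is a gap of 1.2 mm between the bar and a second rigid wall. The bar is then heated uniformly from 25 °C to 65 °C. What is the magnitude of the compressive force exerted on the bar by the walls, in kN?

P ≈ 74.2 kN

If the wall were absent the bar would grow by αΔT L = 26.3×10⁻⁶ × 40 × 2950 = 3.103 mm.
This exceeds the 1.2 mm gap, so the wall pushes back. The portion of expansion that must be recovered elastically is δ_free − gap = 3.103 − 1.2 = 1.903 mm.
So σ = E(δ_free − g)/L = 46×10³ × 1.903/2950 = 29.68 MPa.
Force on the wall = σA = 29.68 × 2500 mm² = 74.2 kN.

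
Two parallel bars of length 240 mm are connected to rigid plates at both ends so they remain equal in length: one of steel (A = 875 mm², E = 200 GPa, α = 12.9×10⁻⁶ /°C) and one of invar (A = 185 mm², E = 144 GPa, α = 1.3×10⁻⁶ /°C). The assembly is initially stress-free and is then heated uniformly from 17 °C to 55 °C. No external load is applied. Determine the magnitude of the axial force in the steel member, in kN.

P ≈ 10.2 kN (compressive in the steel)

Both members must finish at the same length. With the larger α, the steel tends to over-expand; the plates restrain it, putting the steel in compression and the invar in tension. With no external load the two internal forces are equal and opposite, magnitude P.
Setting the final lengths equal and cancelling L: (α₁ − α₂)ΔT = P/(A₁E₁) + P/(A₂E₂).
|α₁ − α₂|·ΔT = 11.6×10⁻⁶ × 38 = 0.0004408.
1/(A₁E₁) + 1/(A₂E₂) = 1/(875×200×10³) + 1/(185×144×10³) = 4.325×10⁻⁸ N⁻¹.
P = 0.0004408 / 4.325×10⁻⁸ = 10190 N = 10.19 kN.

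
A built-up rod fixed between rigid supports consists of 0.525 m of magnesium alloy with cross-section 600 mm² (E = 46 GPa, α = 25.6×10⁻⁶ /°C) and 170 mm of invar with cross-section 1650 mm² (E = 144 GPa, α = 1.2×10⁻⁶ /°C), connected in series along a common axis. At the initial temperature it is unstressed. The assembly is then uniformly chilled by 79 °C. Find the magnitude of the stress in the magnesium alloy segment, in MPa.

σ ≈ 91 MPa (tensile)

With the walls removed the bar would change length by δ_free = Σ αᵢΔT Lᵢ = 25.6×10⁻⁶×79×525 + 1.2×10⁻⁶×79×170 = 1.078 mm.
Since the ends are fixed, an axial force P builds up, equal in every segment, with P · Σ Lᵢ/(AᵢEᵢ) = δ_free.
Σ Lᵢ/(AᵢEᵢ) = 525/(600×46×10³) + 170/(1650×144×10³) = 1.974×10⁻⁵ mm/N.
Hence P = δ_free / Σ(L/AE) = 1.078/1.974×10⁻⁵ = 54.61 kN (tensile).
σ_{magnesium alloy} = P / A = 54610 / 600 = 91.02 MPa.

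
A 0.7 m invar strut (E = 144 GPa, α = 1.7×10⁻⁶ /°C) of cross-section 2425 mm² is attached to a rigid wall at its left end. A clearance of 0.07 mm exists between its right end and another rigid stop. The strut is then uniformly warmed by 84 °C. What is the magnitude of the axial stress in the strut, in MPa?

Free thermal elongation = αΔT L = 1.7×10⁻⁶ × 84 × 700 = 0.09996 mm.
This exceeds the 0.07 mm gap, so the wall pushes back. The portion of expansion that must be recovered elastically is δ_free − gap = 0.09996 − 0.07 = 0.02996 mm.
That suppressed elongation corresponds to σ = E·Δ/L = 144×10³ × 0.02996/700 = 6.163 MPa.

σ ≈ 6.16 MPa (compressive)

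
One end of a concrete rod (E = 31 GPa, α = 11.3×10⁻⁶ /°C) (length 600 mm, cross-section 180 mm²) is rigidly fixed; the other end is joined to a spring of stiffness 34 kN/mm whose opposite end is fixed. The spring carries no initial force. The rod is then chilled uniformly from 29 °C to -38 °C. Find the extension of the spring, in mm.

Free thermal contraction: δ_free = αΔT L = 11.3×10⁻⁶ × 67 × 600 = 0.4543 mm.
With a force P in the spring, the elastic change of the rod is PL/(AE) and that of the spring is P/k; compatibility requires their sum to equal δ_free.
So P = δ_free / [L/(AE) + 1/k] = 0.4543 / [ 600/(180×31×10³) + 1/(34×10³) ].
P = 0.4543 / 0.0001369 = 3317 N.
Spring extension = P/k = 3317/(34×10³) = 0.09757 mm.

δ ≈ 0.0976 mm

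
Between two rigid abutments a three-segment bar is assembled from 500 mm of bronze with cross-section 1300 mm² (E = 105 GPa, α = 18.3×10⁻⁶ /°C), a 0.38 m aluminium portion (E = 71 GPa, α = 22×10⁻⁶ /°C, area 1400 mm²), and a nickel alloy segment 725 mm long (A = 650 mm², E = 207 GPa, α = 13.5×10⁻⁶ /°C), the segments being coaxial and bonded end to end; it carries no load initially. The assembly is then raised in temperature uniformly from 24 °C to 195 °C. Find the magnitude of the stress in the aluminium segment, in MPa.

If the supports were absent, the total length change would be Σ αᵢΔT Lᵢ = 18.3×10⁻⁶×171×500 + 22×10⁻⁶×171×380 + 13.5×10⁻⁶×171×725 = 4.668 mm.
Since the ends are fixed, an axial force P builds up, equal in every segment, with P · Σ Lᵢ/(AᵢEᵢ) = δ_free.
The series flexibility is Σ Lᵢ/(AᵢEᵢ) = 500/(1300×105×10³) + 380/(1400×71×10³) + 725/(650×207×10³) = 1.287×10⁻⁵ mm/N.
Hence P = δ_free / Σ(L/AE) = 4.668/1.287×10⁻⁵ = 362.6 kN (compressive).
σ_{aluminium} = P / A = 362600 / 1400 = 259 MPa.

σ ≈ 259 MPa (compressive)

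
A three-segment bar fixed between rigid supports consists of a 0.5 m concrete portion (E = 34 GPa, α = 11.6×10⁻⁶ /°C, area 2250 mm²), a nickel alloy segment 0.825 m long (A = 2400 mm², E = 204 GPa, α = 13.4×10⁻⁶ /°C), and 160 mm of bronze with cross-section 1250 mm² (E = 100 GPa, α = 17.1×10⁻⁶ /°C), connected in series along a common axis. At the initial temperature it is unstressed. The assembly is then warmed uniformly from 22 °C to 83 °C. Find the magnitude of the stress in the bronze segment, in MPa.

With the walls removed the bar would change length by δ_free = Σ αᵢΔT Lᵢ = 11.6×10⁻⁶×61×500 + 13.4×10⁻⁶×61×825 + 17.1×10⁻⁶×61×160 = 1.195 mm.
Since the ends are fixed, an axial force P builds up, equal in every segment, with P · Σ Lᵢ/(AᵢEᵢ) = δ_free.
The series flexibility is Σ Lᵢ/(AᵢEᵢ) = 500/(2250×34×10³) + 825/(2400×204×10³) + 160/(1250×100×10³) = 9.501×10⁻⁶ mm/N.
P = 1.195 / 9.501×10⁻⁶ = 125800 N = 125.8 kN, compressive.
σ_{bronze} = P / A = 125800 / 1250 = 100.6 MPa.

σ ≈ 101 MPa (compressive)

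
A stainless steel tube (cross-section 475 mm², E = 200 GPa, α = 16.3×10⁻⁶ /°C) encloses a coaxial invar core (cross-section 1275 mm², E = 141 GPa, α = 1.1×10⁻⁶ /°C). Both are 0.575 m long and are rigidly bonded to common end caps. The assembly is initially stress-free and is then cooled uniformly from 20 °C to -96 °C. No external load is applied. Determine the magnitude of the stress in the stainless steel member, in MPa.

σ ≈ 231 MPa (tensile)

Equilibrium of a rigid end plate with no external load gives equal and opposite internal forces ±P in the two members. Since α_{stainless steel} > α_{invar}, cooling drives the stainless steel into tension and the invar into compression.
Setting the final lengths equal and cancelling L: (α₁ − α₂)ΔT = P/(A₁E₁) + P/(A₂E₂).
|α₁ − α₂|·ΔT = 15.2×10⁻⁶ × 116 = 0.001763.
1/(A₁E₁) + 1/(A₂E₂) = 1/(475×200×10³) + 1/(1275×141×10³) = 1.609×10⁻⁸ N⁻¹.
So P = 0.001763 / 1.609×10⁻⁸ = 109.6 kN.
σ_{stainless steel} = P/A₁ = 109600/475 = 230.7 MPa, tensile.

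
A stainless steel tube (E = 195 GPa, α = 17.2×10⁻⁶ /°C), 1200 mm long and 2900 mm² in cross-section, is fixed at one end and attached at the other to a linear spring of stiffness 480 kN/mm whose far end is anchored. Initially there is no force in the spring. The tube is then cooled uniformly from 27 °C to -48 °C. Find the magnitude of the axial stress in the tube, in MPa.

If the spring were absent the tube would shorten by αΔT L = 17.2×10⁻⁶ × 75 × 1200 = 1.548 mm.
With a force P in the spring, the elastic change of the tube is PL/(AE) and that of the spring is P/k; compatibility requires their sum to equal δ_free.
So P = δ_free / [L/(AE) + 1/k] = 1.548 / [ 1200/(2900×195×10³) + 1/(480×10³) ].
P = 1.548 / 4.205×10⁻⁶ = 368100 N.
σ = P/A = 368100/2900 = 126.9 MPa.

σ ≈ 127 MPa (tensile)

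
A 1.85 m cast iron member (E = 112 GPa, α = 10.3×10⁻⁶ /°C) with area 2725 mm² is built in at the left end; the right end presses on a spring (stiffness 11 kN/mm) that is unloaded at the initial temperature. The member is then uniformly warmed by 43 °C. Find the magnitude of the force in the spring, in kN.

P ≈ 8.45 kN

The unrestrained thermal change is αΔT L = 10.3×10⁻⁶ × 43 × 1850 = 0.8194 mm.
With a force P in the spring, the elastic change of the member is PL/(AE) and that of the spring is P/k; compatibility requires their sum to equal δ_free.
So P = δ_free / [L/(AE) + 1/k] = 0.8194 / [ 1850/(2725×112×10³) + 1/(11×10³) ].
P = 0.8194 / 9.697×10⁻⁵ = 8450 N.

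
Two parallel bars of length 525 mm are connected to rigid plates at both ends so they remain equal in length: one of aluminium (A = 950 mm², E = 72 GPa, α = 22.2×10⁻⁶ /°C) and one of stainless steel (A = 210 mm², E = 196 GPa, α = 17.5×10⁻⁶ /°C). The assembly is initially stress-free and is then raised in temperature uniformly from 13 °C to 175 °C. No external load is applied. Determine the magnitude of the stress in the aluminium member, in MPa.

Both members must finish at the same length. With the larger α, the aluminium tends to over-expand; the plates restrain it, putting the aluminium in compression and the stainless steel in tension. With no external load the two internal forces are equal and opposite, magnitude P.
Setting the final lengths equal and cancelling L: (α₁ − α₂)ΔT = P/(A₁E₁) + P/(A₂E₂).
|α₁ − α₂|·ΔT = 4.7×10⁻⁶ × 162 = 0.0007614.
1/(A₁E₁) + 1/(A₂E₂) = 1/(950×72×10³) + 1/(210×196×10³) = 3.892×10⁻⁸ N⁻¹.
P = 0.0007614 / 3.892×10⁻⁸ = 19570 N = 19.57 kN.
σ_{aluminium} = P/A₁ = 19570/950 = 20.6 MPa, compressive.

σ ≈ 20.6 MPa (compressive)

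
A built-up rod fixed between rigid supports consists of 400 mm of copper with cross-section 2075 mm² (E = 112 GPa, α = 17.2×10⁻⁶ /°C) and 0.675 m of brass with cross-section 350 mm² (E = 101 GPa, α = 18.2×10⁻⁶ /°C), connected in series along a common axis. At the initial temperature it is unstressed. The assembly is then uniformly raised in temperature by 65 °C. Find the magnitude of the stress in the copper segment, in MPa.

σ ≈ 28.8 MPa (compressive)

If the supports were absent, the total length change would be Σ αᵢΔT Lᵢ = 17.2×10⁻⁶×65×400 + 18.2×10⁻⁶×65×675 = 1.246 mm.
The rigid supports impose zero overall length change; the single axial force P common to all segments must satisfy P Σ Lᵢ/(AᵢEᵢ) = δ_free.
The series flexibility is Σ Lᵢ/(AᵢEᵢ) = 400/(2075×112×10³) + 675/(350×101×10³) = 2.082×10⁻⁵ mm/N.
Hence P = δ_free / Σ(L/AE) = 1.246/2.082×10⁻⁵ = 59.84 kN (compressive).
σ_{copper} = P / A = 59840 / 2075 = 28.84 MPa.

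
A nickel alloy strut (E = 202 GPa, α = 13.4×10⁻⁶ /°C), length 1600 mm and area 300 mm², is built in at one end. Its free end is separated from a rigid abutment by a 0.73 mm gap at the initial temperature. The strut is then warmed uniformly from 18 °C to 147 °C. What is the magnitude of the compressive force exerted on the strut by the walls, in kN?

Free thermal elongation = αΔT L = 13.4×10⁻⁶ × 129 × 1600 = 2.766 mm.
This exceeds the 0.73 mm gap, so the wall pushes back. The portion of expansion that must be recovered elastically is δ_free − gap = 2.766 − 0.73 = 2.036 mm.
That suppressed elongation corresponds to σ = E·Δ/L = 202×10³ × 2.036/1600 = 257 MPa.
Force on the wall = σA = 257 × 300 mm² = 77.1 kN.

P ≈ 77.1 kN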